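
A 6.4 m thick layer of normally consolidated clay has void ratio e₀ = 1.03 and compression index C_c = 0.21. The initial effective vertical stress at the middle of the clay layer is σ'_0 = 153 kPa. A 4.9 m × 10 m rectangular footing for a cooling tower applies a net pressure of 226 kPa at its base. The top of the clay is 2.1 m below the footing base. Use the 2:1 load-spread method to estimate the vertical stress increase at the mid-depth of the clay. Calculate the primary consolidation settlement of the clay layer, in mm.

S_c ≈ 110 mm

Mid-depth of clay below the footing base: z = 2.1 + 6.4/2 = 5.3 m.
Stress increase at mid-clay by the 2:1 spreading method:
Δσ = qBL/((B+z)(L+z)) = 226×4.9×10/((4.9+5.3)(10+5.3)) = 70.96 kPa
Final effective stress: σ'_f = σ'_0 + Δσ = 153 + 70.96 = 223.96 kPa.
Normally consolidated clay, so the full stress increment lies on the virgin compression line:
S_c = C_c·H/(1+e₀)·log₁₀(σ'_f/σ'_0) = 0.21×6.4/(1+1.03)×log₁₀(223.96/153)
    = 0.66207 × 0.16548 = 0.1096 m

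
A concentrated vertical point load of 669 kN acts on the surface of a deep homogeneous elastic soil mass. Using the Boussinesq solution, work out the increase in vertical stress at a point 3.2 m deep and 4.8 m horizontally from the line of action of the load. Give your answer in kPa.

Δσ_z ≈ 1.64 kPa

Boussinesq vertical stress below a point load on an elastic half-space:
Δσ_z = 3P/(2πz²) · [1 + (r/z)²]^(−5/2)
r/z = 4.8/3.2 = 1.5; [1+(r/z)²]^(−5/2) = 0.052516.
Δσ_z = 3×669/(2π×3.2²) × 0.052516 = 31.194 × 0.052516 = 1.638 kPa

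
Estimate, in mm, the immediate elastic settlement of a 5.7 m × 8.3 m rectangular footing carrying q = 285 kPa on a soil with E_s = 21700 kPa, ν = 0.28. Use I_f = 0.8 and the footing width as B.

S_e ≈ 55.2 mm

Immediate (elastic) settlement: S_e = q·B·(1−ν²)/E_s · I_f.
S_e = 285 × 5.7 × (1 − 0.28²) / 21700 × 0.8
    = 285 × 5.7 × 0.9216 / 21700 × 0.8
    = 0.05519 m = 55.19 mm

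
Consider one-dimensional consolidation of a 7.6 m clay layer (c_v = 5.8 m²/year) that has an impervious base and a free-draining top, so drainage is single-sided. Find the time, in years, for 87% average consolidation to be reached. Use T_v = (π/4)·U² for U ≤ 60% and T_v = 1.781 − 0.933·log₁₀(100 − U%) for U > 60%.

Drainage path length: H_d = H = 7.6 m (single drainage).
U > 60%: T_v = 1.781 − 0.933·log₁₀(100 − 87) = 0.74169.
t = T_v·H_d²/c_v = 0.74169×7.6²/5.8 = 7.386 years.

t ≈ 7.39 years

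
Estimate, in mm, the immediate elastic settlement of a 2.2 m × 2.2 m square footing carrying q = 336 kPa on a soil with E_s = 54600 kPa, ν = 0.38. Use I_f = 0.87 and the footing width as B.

Immediate (elastic) settlement: S_e = q·B·(1−ν²)/E_s · I_f.
S_e = 336 × 2.2 × (1 − 0.38²) / 54600 × 0.87
    = 336 × 2.2 × 0.8556 / 54600 × 0.87
    = 0.01008 m = 10.08 mm

S_e ≈ 10.1 mm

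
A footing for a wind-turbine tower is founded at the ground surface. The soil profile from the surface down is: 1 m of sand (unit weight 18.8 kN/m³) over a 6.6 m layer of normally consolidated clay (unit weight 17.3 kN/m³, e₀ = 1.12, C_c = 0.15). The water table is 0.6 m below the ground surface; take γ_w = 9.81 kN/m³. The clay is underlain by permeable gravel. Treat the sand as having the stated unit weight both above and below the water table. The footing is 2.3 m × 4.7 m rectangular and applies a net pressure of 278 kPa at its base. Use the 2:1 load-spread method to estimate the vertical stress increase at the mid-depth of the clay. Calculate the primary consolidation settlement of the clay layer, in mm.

S_c ≈ 167 mm

Mid-depth of clay below the ground surface: z = 1 + 6.6/2 = 4.3 m.
Total vertical stress at mid-clay: σ_v = 18.8×1 + 17.3×3.3 = 75.89 kPa.
Pore pressure: u = 9.81×(4.3 − 0.6) = 36.297 kPa.
Initial effective stress: σ'_0 = σ_v − u = 75.89 − 36.297 = 39.593 kPa.
Stress increase at mid-clay by the 2:1 spreading method:
Δσ = qBL/((B+z)(L+z)) = 278×2.3×4.7/((2.3+4.3)(4.7+4.3)) = 50.592 kPa
Final effective stress: σ'_f = σ'_0 + Δσ = 39.593 + 50.592 = 90.185 kPa.
Normally consolidated clay, so the full stress increment lies on the virgin compression line:
S_c = C_c·H/(1+e₀)·log₁₀(σ'_f/σ'_0) = 0.15×6.6/(1+1.12)×log₁₀(90.185/39.593)
    = 0.46698 × 0.35752 = 0.167 m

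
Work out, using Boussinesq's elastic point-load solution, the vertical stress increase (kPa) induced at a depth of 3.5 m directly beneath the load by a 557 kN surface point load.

Δσ_z ≈ 21.7 kPa

Boussinesq vertical stress below a point load on an elastic half-space:
Δσ_z = 3P/(2πz²) · [1 + (r/z)²]^(−5/2)
r/z = 0/3.5 = 0; [1+(r/z)²]^(−5/2) = 1.
Δσ_z = 3×557/(2π×3.5²) × 1 = 21.71 × 1 = 21.71 kPa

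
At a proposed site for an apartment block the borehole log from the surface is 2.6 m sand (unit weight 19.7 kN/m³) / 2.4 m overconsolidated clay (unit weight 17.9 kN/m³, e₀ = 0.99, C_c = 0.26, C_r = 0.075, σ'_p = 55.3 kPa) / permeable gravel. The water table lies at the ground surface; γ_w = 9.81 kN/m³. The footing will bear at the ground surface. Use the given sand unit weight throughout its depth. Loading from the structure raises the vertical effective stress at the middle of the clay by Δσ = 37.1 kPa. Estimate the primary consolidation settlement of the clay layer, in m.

S_c ≈ 0.0544 m

Mid-depth of clay below the ground surface: z = 2.6 + 2.4/2 = 3.8 m.
Total vertical stress at mid-clay: σ_v = 19.7×2.6 + 17.9×1.2 = 72.7 kPa.
Pore pressure: u = 9.81×(3.8 − 0) = 37.278 kPa.
Initial effective stress: σ'_0 = σ_v − u = 72.7 − 37.278 = 35.422 kPa.
Final effective stress: σ'_f = 35.422 + 37.1 = 72.522 kPa.
σ'_f = 72.522 > σ'_p = 55.3 kPa, so the stress path crosses the preconsolidation pressure — recompression up to σ'_p, then virgin compression beyond:
S_c = H/(1+e₀)·[C_r·log₁₀(σ'_p/σ'_0) + C_c·log₁₀(σ'_f/σ'_p)]
    = 2.4/1.99 × [0.075×log₁₀(55.3/35.422) + 0.26×log₁₀(72.522/55.3)]
    = 1.206 × [0.014509 + 0.030614] = 0.05442 m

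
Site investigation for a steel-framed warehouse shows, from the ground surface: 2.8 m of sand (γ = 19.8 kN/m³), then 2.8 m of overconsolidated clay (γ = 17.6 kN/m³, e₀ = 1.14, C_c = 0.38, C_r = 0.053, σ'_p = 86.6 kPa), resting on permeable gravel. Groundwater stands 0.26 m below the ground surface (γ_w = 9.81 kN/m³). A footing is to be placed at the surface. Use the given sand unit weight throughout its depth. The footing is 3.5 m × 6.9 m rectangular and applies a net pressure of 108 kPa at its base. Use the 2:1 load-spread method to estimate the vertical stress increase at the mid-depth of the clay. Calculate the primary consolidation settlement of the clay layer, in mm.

Mid-depth of clay below the ground surface: z = 2.8 + 2.8/2 = 4.2 m.
Total vertical stress at mid-clay: σ_v = 19.8×2.8 + 17.6×1.4 = 80.08 kPa.
Pore pressure: u = 9.81×(4.2 − 0.26) = 38.651 kPa.
Initial effective stress: σ'_0 = σ_v − u = 80.08 − 38.651 = 41.429 kPa.
Stress increase at mid-clay by the 2:1 spreading method:
Δσ = qBL/((B+z)(L+z)) = 108×3.5×6.9/((3.5+4.2)(6.9+4.2)) = 30.516 kPa
Final effective stress: σ'_f = 41.429 + 30.516 = 71.945 kPa.
σ'_f = 71.945 ≤ σ'_p = 86.6 kPa, so the clay remains overconsolidated and only the recompression index applies:
S_c = C_r·H/(1+e₀)·log₁₀(σ'_f/σ'_0) = 0.053×2.8/2.14×log₁₀(71.945/41.429)
    = 0.069345 × 0.2397 = 0.01662 m

S_c ≈ 16.6 mm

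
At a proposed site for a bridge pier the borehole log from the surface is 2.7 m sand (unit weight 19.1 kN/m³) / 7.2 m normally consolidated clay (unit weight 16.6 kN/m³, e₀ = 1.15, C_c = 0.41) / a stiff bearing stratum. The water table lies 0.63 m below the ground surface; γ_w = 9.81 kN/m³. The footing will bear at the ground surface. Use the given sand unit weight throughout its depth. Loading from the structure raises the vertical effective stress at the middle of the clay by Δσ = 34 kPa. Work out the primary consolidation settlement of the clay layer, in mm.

S_c ≈ 284 mm

Mid-depth of clay below the ground surface: z = 2.7 + 7.2/2 = 6.3 m.
Total vertical stress at mid-clay: σ_v = 19.1×2.7 + 16.6×3.6 = 111.33 kPa.
Pore pressure: u = 9.81×(6.3 − 0.63) = 55.623 kPa.
Initial effective stress: σ'_0 = σ_v − u = 111.33 − 55.623 = 55.707 kPa.
Final effective stress: σ'_f = σ'_0 + Δσ = 55.707 + 34 = 89.707 kPa.
Normally consolidated clay, so the full stress increment lies on the virgin compression line:
S_c = C_c·H/(1+e₀)·log₁₀(σ'_f/σ'_0) = 0.41×7.2/(1+1.15)×log₁₀(89.707/55.707)
    = 1.373 × 0.20692 = 0.2841 m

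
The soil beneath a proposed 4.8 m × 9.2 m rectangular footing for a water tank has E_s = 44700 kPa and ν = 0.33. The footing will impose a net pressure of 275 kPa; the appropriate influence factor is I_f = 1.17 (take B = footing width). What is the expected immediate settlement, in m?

Immediate (elastic) settlement: S_e = q·B·(1−ν²)/E_s · I_f.
S_e = 275 × 4.8 × (1 − 0.33²) / 44700 × 1.17
    = 275 × 4.8 × 0.8911 / 44700 × 1.17
    = 0.03079 m

S_e ≈ 0.0308 m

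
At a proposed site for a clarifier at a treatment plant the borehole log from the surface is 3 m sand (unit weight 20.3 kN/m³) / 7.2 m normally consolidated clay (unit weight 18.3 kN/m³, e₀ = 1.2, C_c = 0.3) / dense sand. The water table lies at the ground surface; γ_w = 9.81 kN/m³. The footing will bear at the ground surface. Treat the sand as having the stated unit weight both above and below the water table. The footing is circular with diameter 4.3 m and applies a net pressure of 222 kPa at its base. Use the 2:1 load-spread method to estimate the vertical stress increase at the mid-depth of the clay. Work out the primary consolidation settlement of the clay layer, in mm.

Mid-depth of clay below the ground surface: z = 3 + 7.2/2 = 6.6 m.
Total vertical stress at mid-clay: σ_v = 20.3×3 + 18.3×3.6 = 126.78 kPa.
Pore pressure: u = 9.81×(6.6 − 0) = 64.746 kPa.
Initial effective stress: σ'_0 = σ_v − u = 126.78 − 64.746 = 62.034 kPa.
Stress increase at mid-clay by the 2:1 spreading method:
Δσ ≈ qD²/(D+z)² = 222×4.3²/(4.3+6.6)² = 34.549 kPa
Final effective stress: σ'_f = σ'_0 + Δσ = 62.034 + 34.549 = 96.583 kPa.
Normally consolidated clay, so the full stress increment lies on the virgin compression line:
S_c = C_c·H/(1+e₀)·log₁₀(σ'_f/σ'_0) = 0.3×7.2/(1+1.2)×log₁₀(96.583/62.034)
    = 0.98182 × 0.19227 = 0.1888 m

S_c ≈ 189 mm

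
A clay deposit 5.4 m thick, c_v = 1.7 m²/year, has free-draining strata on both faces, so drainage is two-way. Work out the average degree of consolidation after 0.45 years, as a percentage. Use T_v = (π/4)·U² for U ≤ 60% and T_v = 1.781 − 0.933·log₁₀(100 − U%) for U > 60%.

U ≈ 36.6 %

Drainage path length: H_d = H/2 = 2.7 m (double drainage).
T_v = c_v·t/H_d² = 1.7×0.45/2.7² = 0.10494.
T_v = 0.10494 corresponds to the U ≤ 60% branch:
U = √(4T_v/π) = 0.3655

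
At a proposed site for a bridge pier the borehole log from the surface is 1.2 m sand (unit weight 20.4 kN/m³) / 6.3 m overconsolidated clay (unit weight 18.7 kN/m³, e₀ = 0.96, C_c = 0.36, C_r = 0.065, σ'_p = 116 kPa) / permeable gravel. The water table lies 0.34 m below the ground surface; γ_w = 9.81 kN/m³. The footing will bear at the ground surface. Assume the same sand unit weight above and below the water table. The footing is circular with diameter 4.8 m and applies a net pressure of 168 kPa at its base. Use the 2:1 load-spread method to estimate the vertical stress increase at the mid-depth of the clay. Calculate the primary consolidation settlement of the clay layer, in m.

S_c ≈ 0.0651 m

Mid-depth of clay below the ground surface: z = 1.2 + 6.3/2 = 4.35 m.
Total vertical stress at mid-clay: σ_v = 20.4×1.2 + 18.7×3.15 = 83.385 kPa.
Pore pressure: u = 9.81×(4.35 − 0.34) = 39.338 kPa.
Initial effective stress: σ'_0 = σ_v − u = 83.385 − 39.338 = 44.047 kPa.
Stress increase at mid-clay by the 2:1 spreading method:
Δσ ≈ qD²/(D+z)² = 168×4.8²/(4.8+4.35)² = 46.233 kPa
Final effective stress: σ'_f = 44.047 + 46.233 = 90.28 kPa.
σ'_f = 90.28 ≤ σ'_p = 116 kPa, so the clay remains overconsolidated and only the recompression index applies:
S_c = C_r·H/(1+e₀)·log₁₀(σ'_f/σ'_0) = 0.065×6.3/1.96×log₁₀(90.28/44.047)
    = 0.20893 × 0.31168 = 0.06512 m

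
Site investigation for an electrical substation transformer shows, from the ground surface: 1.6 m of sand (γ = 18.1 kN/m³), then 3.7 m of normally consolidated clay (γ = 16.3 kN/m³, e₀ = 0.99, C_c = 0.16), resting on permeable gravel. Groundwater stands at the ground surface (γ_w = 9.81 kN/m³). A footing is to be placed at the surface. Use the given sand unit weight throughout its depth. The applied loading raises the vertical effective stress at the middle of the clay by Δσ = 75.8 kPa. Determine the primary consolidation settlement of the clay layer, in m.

S_c ≈ 0.179 m

Mid-depth of clay below the ground surface: z = 1.6 + 3.7/2 = 3.45 m.
Total vertical stress at mid-clay: σ_v = 18.1×1.6 + 16.3×1.85 = 59.115 kPa.
Pore pressure: u = 9.81×(3.45 − 0) = 33.845 kPa.
Initial effective stress: σ'_0 = σ_v − u = 59.115 − 33.845 = 25.27 kPa.
Final effective stress: σ'_f = σ'_0 + Δσ = 25.27 + 75.8 = 101.07 kPa.
Normally consolidated clay, so the full stress increment lies on the virgin compression line:
S_c = C_c·H/(1+e₀)·log₁₀(σ'_f/σ'_0) = 0.16×3.7/(1+0.99)×log₁₀(101.07/25.27)
    = 0.29749 × 0.60202 = 0.1791 m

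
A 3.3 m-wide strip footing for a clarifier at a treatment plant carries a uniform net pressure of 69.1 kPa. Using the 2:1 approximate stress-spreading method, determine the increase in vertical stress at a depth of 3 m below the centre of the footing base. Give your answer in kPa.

Δσ_z ≈ 36.2 kPa

By the 2:1 method the load spreads at 1 horizontal : 2 vertical, so at depth z the loaded area has grown by z in each plan dimension:
Δσ = qB/(B+z) = 69.1×3.3/(3.3+3) = 36.195 kPa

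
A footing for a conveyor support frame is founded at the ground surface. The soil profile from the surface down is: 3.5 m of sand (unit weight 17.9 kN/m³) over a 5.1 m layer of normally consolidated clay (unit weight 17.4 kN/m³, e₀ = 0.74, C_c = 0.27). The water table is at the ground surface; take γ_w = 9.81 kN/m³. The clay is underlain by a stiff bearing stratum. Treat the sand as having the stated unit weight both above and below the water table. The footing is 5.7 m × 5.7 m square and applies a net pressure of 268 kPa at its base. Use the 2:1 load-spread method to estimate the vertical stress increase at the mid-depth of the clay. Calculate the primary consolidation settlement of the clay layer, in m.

Mid-depth of clay below the ground surface: z = 3.5 + 5.1/2 = 6.05 m.
Total vertical stress at mid-clay: σ_v = 17.9×3.5 + 17.4×2.55 = 107.02 kPa.
Pore pressure: u = 9.81×(6.05 − 0) = 59.351 kPa.
Initial effective stress: σ'_0 = σ_v − u = 107.02 − 59.351 = 47.669 kPa.
Stress increase at mid-clay by the 2:1 spreading method:
Δσ = qBL/((B+z)(L+z)) = 268×5.7×5.7/((5.7+6.05)(5.7+6.05)) = 63.068 kPa
Final effective stress: σ'_f = σ'_0 + Δσ = 47.669 + 63.068 = 110.74 kPa.
Normally consolidated clay, so the full stress increment lies on the virgin compression line:
S_c = C_c·H/(1+e₀)·log₁₀(σ'_f/σ'_0) = 0.27×5.1/(1+0.74)×log₁₀(110.74/47.669)
    = 0.79138 × 0.36607 = 0.2897 m

S_c ≈ 0.29 m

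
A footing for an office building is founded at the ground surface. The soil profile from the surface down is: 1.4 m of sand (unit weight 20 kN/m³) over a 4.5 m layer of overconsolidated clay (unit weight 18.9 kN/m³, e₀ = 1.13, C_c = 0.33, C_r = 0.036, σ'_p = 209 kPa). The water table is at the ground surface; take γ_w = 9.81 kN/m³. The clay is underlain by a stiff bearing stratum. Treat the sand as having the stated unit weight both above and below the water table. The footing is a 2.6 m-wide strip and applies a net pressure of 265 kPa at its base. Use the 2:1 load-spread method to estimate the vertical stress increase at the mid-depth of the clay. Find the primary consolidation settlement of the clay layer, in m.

Mid-depth of clay below the ground surface: z = 1.4 + 4.5/2 = 3.65 m.
Total vertical stress at mid-clay: σ_v = 20×1.4 + 18.9×2.25 = 70.525 kPa.
Pore pressure: u = 9.81×(3.65 − 0) = 35.806 kPa.
Initial effective stress: σ'_0 = σ_v − u = 70.525 − 35.806 = 34.719 kPa.
Stress increase at mid-clay by the 2:1 spreading method:
Δσ = qB/(B+z) = 265×2.6/(2.6+3.65) = 110.24 kPa
Final effective stress: σ'_f = 34.719 + 110.24 = 144.96 kPa.
σ'_f = 144.96 ≤ σ'_p = 209 kPa, so the clay remains overconsolidated and only the recompression index applies:
S_c = C_r·H/(1+e₀)·log₁₀(σ'_f/σ'_0) = 0.036×4.5/2.13×log₁₀(144.96/34.719)
    = 0.076057 × 0.62068 = 0.04721 m

S_c ≈ 0.0472 m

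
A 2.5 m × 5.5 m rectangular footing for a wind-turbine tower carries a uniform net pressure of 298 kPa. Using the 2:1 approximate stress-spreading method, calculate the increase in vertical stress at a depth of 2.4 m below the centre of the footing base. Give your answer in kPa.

By the 2:1 method the load spreads at 1 horizontal : 2 vertical, so at depth z the loaded area has grown by z in each plan dimension:
Δσ = qBL/((B+z)(L+z)) = 298×2.5×5.5/((2.5+2.4)(5.5+2.4)) = 105.85 kPa

Δσ_z ≈ 106 kPa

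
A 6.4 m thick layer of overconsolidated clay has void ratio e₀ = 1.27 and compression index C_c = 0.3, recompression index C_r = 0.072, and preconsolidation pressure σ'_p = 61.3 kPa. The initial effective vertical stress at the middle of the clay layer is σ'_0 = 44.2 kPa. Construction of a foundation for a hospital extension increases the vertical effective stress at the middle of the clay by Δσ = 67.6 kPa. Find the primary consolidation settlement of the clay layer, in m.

S_c ≈ 0.25 m

Final effective stress: σ'_f = 44.2 + 67.6 = 111.8 kPa.
σ'_f = 111.8 > σ'_p = 61.3 kPa, so the stress path crosses the preconsolidation pressure — recompression up to σ'_p, then virgin compression beyond:
S_c = H/(1+e₀)·[C_r·log₁₀(σ'_p/σ'_0) + C_c·log₁₀(σ'_f/σ'_p)]
    = 6.4/2.27 × [0.072×log₁₀(61.3/44.2) + 0.3×log₁₀(111.8/61.3)]
    = 2.8194 × [0.010227 + 0.078294] = 0.2496 m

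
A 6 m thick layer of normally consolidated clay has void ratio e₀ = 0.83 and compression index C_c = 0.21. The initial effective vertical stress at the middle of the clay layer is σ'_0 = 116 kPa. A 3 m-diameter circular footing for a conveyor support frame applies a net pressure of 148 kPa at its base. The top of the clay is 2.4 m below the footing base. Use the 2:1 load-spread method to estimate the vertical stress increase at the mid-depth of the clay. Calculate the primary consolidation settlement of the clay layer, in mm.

S_c ≈ 45.1 mm

Mid-depth of clay below the footing base: z = 2.4 + 6/2 = 5.4 m.
Stress increase at mid-clay by the 2:1 spreading method:
Δσ ≈ qD²/(D+z)² = 148×3²/(3+5.4)² = 18.878 kPa
Final effective stress: σ'_f = σ'_0 + Δσ = 116 + 18.878 = 134.88 kPa.
Normally consolidated clay, so the full stress increment lies on the virgin compression line:
S_c = C_c·H/(1+e₀)·log₁₀(σ'_f/σ'_0) = 0.21×6/(1+0.83)×log₁₀(134.88/116)
    = 0.68852 × 0.06549 = 0.04509 m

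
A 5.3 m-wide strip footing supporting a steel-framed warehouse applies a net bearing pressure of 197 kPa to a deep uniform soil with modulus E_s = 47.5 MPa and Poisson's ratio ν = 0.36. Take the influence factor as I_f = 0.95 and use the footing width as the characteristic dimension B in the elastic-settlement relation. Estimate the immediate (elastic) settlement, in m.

Immediate (elastic) settlement: S_e = q·B·(1−ν²)/E_s · I_f.
E_s = 47.5 MPa = 47500 kPa.
S_e = 197 × 5.3 × (1 − 0.36²) / 47500 × 0.95
    = 197 × 5.3 × 0.8704 / 47500 × 0.95
    = 0.01818 m

S_e ≈ 0.0182 m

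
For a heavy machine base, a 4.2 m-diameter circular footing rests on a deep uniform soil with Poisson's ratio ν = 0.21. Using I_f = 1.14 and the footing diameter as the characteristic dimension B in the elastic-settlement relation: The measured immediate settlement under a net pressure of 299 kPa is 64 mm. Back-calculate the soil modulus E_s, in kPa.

E_s ≈ 21400 kPa

S_e = q·B·(1−ν²)/E_s · I_f  ⇒  E_s = q·B·(1−ν²)·I_f / S_e.
E_s = 299 × 4.2 × 0.9559 × 1.14 / 0.064 = 21380 kPa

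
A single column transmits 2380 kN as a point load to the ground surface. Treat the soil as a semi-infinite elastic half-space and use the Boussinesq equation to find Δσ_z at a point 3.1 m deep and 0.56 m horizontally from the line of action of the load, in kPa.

Boussinesq vertical stress below a point load on an elastic half-space:
Δσ_z = 3P/(2πz²) · [1 + (r/z)²]^(−5/2)
r/z = 0.56/3.1 = 0.18065; [1+(r/z)²]^(−5/2) = 0.92286.
Δσ_z = 3×2380/(2π×3.1²) × 0.92286 = 118.25 × 0.92286 = 109.1 kPa

Δσ_z ≈ 109 kPa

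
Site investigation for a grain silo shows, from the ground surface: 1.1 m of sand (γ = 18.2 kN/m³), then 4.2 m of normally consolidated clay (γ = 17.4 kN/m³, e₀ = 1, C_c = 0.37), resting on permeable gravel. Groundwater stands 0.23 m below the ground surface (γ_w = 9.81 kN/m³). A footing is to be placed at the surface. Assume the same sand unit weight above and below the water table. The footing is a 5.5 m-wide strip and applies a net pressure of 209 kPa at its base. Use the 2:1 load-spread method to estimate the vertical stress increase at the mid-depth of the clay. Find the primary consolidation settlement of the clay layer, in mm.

S_c ≈ 594 mm

Mid-depth of clay below the ground surface: z = 1.1 + 4.2/2 = 3.2 m.
Total vertical stress at mid-clay: σ_v = 18.2×1.1 + 17.4×2.1 = 56.56 kPa.
Pore pressure: u = 9.81×(3.2 − 0.23) = 29.136 kPa.
Initial effective stress: σ'_0 = σ_v − u = 56.56 − 29.136 = 27.424 kPa.
Stress increase at mid-clay by the 2:1 spreading method:
Δσ = qB/(B+z) = 209×5.5/(5.5+3.2) = 132.13 kPa
Final effective stress: σ'_f = σ'_0 + Δσ = 27.424 + 132.13 = 159.55 kPa.
Normally consolidated clay, so the full stress increment lies on the virgin compression line:
S_c = C_c·H/(1+e₀)·log₁₀(σ'_f/σ'_0) = 0.37×4.2/(1+1)×log₁₀(159.55/27.424)
    = 0.777 × 0.76477 = 0.5942 m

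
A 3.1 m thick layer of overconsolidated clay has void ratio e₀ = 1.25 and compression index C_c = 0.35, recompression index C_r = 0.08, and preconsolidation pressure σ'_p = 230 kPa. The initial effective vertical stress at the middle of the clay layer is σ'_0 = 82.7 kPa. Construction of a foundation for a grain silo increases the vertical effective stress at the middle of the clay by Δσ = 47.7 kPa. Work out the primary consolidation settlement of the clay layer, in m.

Final effective stress: σ'_f = 82.7 + 47.7 = 130.4 kPa.
σ'_f = 130.4 ≤ σ'_p = 230 kPa, so the clay remains overconsolidated and only the recompression index applies:
S_c = C_r·H/(1+e₀)·log₁₀(σ'_f/σ'_0) = 0.08×3.1/2.25×log₁₀(130.4/82.7)
    = 0.11022 × 0.19777 = 0.0218 m

S_c ≈ 0.0218 m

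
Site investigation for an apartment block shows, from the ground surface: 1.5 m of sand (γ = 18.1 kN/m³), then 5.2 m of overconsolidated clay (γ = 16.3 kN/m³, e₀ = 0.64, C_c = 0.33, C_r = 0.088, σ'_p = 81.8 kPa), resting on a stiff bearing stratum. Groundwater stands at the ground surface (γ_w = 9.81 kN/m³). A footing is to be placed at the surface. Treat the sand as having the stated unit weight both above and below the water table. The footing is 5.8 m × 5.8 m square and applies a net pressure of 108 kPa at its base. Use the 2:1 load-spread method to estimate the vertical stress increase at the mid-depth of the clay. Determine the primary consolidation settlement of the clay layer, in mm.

Mid-depth of clay below the ground surface: z = 1.5 + 5.2/2 = 4.1 m.
Total vertical stress at mid-clay: σ_v = 18.1×1.5 + 16.3×2.6 = 69.53 kPa.
Pore pressure: u = 9.81×(4.1 − 0) = 40.221 kPa.
Initial effective stress: σ'_0 = σ_v − u = 69.53 − 40.221 = 29.309 kPa.
Stress increase at mid-clay by the 2:1 spreading method:
Δσ = qBL/((B+z)(L+z)) = 108×5.8×5.8/((5.8+4.1)(5.8+4.1)) = 37.069 kPa
Final effective stress: σ'_f = 29.309 + 37.069 = 66.378 kPa.
σ'_f = 66.378 ≤ σ'_p = 81.8 kPa, so the clay remains overconsolidated and only the recompression index applies:
S_c = C_r·H/(1+e₀)·log₁₀(σ'_f/σ'_0) = 0.088×5.2/1.64×log₁₀(66.378/29.309)
    = 0.27902 × 0.35502 = 0.09906 m

S_c ≈ 99.1 mm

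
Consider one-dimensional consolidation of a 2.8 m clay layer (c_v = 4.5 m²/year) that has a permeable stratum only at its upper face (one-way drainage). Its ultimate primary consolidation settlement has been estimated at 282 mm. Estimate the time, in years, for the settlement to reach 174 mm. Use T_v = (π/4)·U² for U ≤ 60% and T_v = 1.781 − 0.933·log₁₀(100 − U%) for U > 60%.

t ≈ 0.529 years

Drainage path length: H_d = H = 2.8 m (single drainage).
U = S(t)/S_ult = 174/282 = 0.617.
U > 60%: T_v = 1.781 − 0.933·log₁₀(100 − 61.702) = 0.3039.
t = T_v·H_d²/c_v = 0.3039×2.8²/4.5 = 0.5295 years.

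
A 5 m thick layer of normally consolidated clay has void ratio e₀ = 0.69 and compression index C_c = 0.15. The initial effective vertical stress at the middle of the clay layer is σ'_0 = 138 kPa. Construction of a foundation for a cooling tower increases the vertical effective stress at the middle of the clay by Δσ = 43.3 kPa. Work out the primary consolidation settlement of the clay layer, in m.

S_c ≈ 0.0526 m

Final effective stress: σ'_f = σ'_0 + Δσ = 138 + 43.3 = 181.3 kPa.
Normally consolidated clay, so the full stress increment lies on the virgin compression line:
S_c = C_c·H/(1+e₀)·log₁₀(σ'_f/σ'_0) = 0.15×5/(1+0.69)×log₁₀(181.3/138)
    = 0.44379 × 0.11852 = 0.0526 m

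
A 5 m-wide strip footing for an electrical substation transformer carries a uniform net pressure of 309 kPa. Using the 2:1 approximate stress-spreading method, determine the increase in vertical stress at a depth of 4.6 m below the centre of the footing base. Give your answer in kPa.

By the 2:1 method the load spreads at 1 horizontal : 2 vertical, so at depth z the loaded area has grown by z in each plan dimension:
Δσ = qB/(B+z) = 309×5/(5+4.6) = 160.94 kPa

Δσ_z ≈ 161 kPa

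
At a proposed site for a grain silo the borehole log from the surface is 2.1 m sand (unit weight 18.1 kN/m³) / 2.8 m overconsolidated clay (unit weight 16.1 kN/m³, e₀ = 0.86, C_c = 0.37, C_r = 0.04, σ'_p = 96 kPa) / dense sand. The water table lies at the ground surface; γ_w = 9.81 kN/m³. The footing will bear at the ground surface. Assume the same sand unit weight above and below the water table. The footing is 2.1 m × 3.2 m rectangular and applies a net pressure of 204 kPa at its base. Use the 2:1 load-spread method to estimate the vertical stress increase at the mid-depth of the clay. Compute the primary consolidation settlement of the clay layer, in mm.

S_c ≈ 22.8 mm

Mid-depth of clay below the ground surface: z = 2.1 + 2.8/2 = 3.5 m.
Total vertical stress at mid-clay: σ_v = 18.1×2.1 + 16.1×1.4 = 60.55 kPa.
Pore pressure: u = 9.81×(3.5 − 0) = 34.335 kPa.
Initial effective stress: σ'_0 = σ_v − u = 60.55 − 34.335 = 26.215 kPa.
Stress increase at mid-clay by the 2:1 spreading method:
Δσ = qBL/((B+z)(L+z)) = 204×2.1×3.2/((2.1+3.5)(3.2+3.5)) = 36.537 kPa
Final effective stress: σ'_f = 26.215 + 36.537 = 62.752 kPa.
σ'_f = 62.752 ≤ σ'_p = 96 kPa, so the clay remains overconsolidated and only the recompression index applies:
S_c = C_r·H/(1+e₀)·log₁₀(σ'_f/σ'_0) = 0.04×2.8/1.86×log₁₀(62.752/26.215)
    = 0.060216 × 0.37908 = 0.02283 m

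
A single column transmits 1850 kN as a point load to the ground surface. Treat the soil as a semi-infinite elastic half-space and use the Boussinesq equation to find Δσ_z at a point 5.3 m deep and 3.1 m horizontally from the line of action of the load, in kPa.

Boussinesq vertical stress below a point load on an elastic half-space:
Δσ_z = 3P/(2πz²) · [1 + (r/z)²]^(−5/2)
r/z = 3.1/5.3 = 0.58491; [1+(r/z)²]^(−5/2) = 0.47921.
Δσ_z = 3×1850/(2π×5.3²) × 0.47921 = 31.446 × 0.47921 = 15.07 kPa

Δσ_z ≈ 15.1 kPa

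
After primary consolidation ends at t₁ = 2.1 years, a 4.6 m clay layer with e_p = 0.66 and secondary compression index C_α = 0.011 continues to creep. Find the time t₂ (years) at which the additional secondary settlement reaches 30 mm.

t₂ ≈ 20.2 years

S_s = C_α·H/(1+e_p)·log₁₀(t₂/t₁) ⇒ log₁₀(t₂/t₁) = S_s·(1+e_p)/(C_α·H).
log₁₀(t₂/t₁) = 0.03 × (1+0.66) / (0.011×4.6) = 0.9842
t₂ = t₁ × 10^0.9842 = 2.1 × 9.643 = 20.25 years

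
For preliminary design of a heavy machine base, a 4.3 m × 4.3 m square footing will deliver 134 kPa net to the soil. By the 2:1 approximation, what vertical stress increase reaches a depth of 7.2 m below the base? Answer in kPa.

Δσ_z ≈ 18.7 kPa

By the 2:1 method the load spreads at 1 horizontal : 2 vertical, so at depth z the loaded area has grown by z in each plan dimension:
Δσ = qBL/((B+z)(L+z)) = 134×4.3×4.3/((4.3+7.2)(4.3+7.2)) = 18.735 kPa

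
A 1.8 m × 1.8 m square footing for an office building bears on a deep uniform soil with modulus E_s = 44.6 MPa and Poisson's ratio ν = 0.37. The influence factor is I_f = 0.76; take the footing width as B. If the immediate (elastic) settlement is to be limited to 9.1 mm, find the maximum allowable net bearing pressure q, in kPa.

q ≈ 344 kPa

E_s = 44.6 MPa = 44600 kPa.
S_e = q·B·(1−ν²)/E_s · I_f  ⇒  q = S_e·E_s / (B·(1−ν²)·I_f).
q = 0.0091 × 44600 / (1.8 × 0.8631 × 0.76) = 343.7 kPa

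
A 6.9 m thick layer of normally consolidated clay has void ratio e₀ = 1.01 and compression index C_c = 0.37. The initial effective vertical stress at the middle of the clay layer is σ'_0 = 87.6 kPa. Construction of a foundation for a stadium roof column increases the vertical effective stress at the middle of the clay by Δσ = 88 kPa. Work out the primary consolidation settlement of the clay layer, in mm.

Final effective stress: σ'_f = σ'_0 + Δσ = 87.6 + 88 = 175.6 kPa.
Normally consolidated clay, so the full stress increment lies on the virgin compression line:
S_c = C_c·H/(1+e₀)·log₁₀(σ'_f/σ'_0) = 0.37×6.9/(1+1.01)×log₁₀(175.6/87.6)
    = 1.2701 × 0.30202 = 0.3836 m

S_c ≈ 384 mm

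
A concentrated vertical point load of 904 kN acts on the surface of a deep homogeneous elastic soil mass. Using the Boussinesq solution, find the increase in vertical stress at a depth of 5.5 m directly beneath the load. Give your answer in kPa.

Δσ_z ≈ 14.3 kPa

Boussinesq vertical stress below a point load on an elastic half-space:
Δσ_z = 3P/(2πz²) · [1 + (r/z)²]^(−5/2)
r/z = 0/5.5 = 0; [1+(r/z)²]^(−5/2) = 1.
Δσ_z = 3×904/(2π×5.5²) × 1 = 14.269 × 1 = 14.27 kPa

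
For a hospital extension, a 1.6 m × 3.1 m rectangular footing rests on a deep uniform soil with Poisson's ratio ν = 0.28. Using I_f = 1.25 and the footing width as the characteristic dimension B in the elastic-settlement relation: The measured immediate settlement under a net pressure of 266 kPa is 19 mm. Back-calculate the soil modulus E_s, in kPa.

E_s ≈ 25800 kPa

S_e = q·B·(1−ν²)/E_s · I_f  ⇒  E_s = q·B·(1−ν²)·I_f / S_e.
E_s = 266 × 1.6 × 0.9216 × 1.25 / 0.019 = 25800 kPa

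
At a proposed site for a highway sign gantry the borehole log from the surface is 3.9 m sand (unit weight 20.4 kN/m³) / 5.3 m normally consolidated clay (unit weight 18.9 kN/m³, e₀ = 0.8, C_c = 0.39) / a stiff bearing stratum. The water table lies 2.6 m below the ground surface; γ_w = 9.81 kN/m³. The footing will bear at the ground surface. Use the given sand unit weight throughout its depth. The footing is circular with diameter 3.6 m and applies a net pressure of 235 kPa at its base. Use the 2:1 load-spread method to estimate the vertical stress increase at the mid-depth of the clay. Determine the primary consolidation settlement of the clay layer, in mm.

S_c ≈ 140 mm

Mid-depth of clay below the ground surface: z = 3.9 + 5.3/2 = 6.55 m.
Total vertical stress at mid-clay: σ_v = 20.4×3.9 + 18.9×2.65 = 129.64 kPa.
Pore pressure: u = 9.81×(6.55 − 2.6) = 38.75 kPa.
Initial effective stress: σ'_0 = σ_v − u = 129.64 − 38.75 = 90.89 kPa.
Stress increase at mid-clay by the 2:1 spreading method:
Δσ ≈ qD²/(D+z)² = 235×3.6²/(3.6+6.55)² = 29.562 kPa
Final effective stress: σ'_f = σ'_0 + Δσ = 90.89 + 29.562 = 120.45 kPa.
Normally consolidated clay, so the full stress increment lies on the virgin compression line:
S_c = C_c·H/(1+e₀)·log₁₀(σ'_f/σ'_0) = 0.39×5.3/(1+0.8)×log₁₀(120.45/90.89)
    = 1.1483 × 0.12229 = 0.1404 m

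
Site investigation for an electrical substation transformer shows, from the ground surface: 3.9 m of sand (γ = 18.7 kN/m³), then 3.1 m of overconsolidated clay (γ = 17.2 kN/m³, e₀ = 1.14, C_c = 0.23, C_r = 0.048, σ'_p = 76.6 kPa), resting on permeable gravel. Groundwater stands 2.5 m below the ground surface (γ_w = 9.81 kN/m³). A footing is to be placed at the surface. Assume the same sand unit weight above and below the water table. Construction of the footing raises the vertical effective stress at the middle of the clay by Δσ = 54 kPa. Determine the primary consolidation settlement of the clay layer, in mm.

S_c ≈ 72.9 mm

Mid-depth of clay below the ground surface: z = 3.9 + 3.1/2 = 5.45 m.
Total vertical stress at mid-clay: σ_v = 18.7×3.9 + 17.2×1.55 = 99.59 kPa.
Pore pressure: u = 9.81×(5.45 − 2.5) = 28.94 kPa.
Initial effective stress: σ'_0 = σ_v − u = 99.59 − 28.94 = 70.65 kPa.
Final effective stress: σ'_f = 70.65 + 54 = 124.65 kPa.
σ'_f = 124.65 > σ'_p = 76.6 kPa, so the stress path crosses the preconsolidation pressure — recompression up to σ'_p, then virgin compression beyond:
S_c = H/(1+e₀)·[C_r·log₁₀(σ'_p/σ'_0) + C_c·log₁₀(σ'_f/σ'_p)]
    = 3.1/2.14 × [0.048×log₁₀(76.6/70.65) + 0.23×log₁₀(124.65/76.6)]
    = 1.4486 × [0.0016856 + 0.048637] = 0.0729 m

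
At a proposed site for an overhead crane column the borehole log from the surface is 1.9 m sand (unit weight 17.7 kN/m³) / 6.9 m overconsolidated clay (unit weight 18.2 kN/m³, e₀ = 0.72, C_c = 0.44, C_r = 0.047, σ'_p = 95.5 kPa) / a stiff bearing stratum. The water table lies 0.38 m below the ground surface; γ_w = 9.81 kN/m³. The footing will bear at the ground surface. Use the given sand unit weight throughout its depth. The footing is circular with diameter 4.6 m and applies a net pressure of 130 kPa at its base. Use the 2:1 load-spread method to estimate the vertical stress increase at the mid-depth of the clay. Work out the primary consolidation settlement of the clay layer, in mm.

S_c ≈ 37.6 mm

Mid-depth of clay below the ground surface: z = 1.9 + 6.9/2 = 5.35 m.
Total vertical stress at mid-clay: σ_v = 17.7×1.9 + 18.2×3.45 = 96.42 kPa.
Pore pressure: u = 9.81×(5.35 − 0.38) = 48.756 kPa.
Initial effective stress: σ'_0 = σ_v − u = 96.42 − 48.756 = 47.664 kPa.
Stress increase at mid-clay by the 2:1 spreading method:
Δσ ≈ qD²/(D+z)² = 130×4.6²/(4.6+5.35)² = 27.785 kPa
Final effective stress: σ'_f = 47.664 + 27.785 = 75.449 kPa.
σ'_f = 75.449 ≤ σ'_p = 95.5 kPa, so the clay remains overconsolidated and only the recompression index applies:
S_c = C_r·H/(1+e₀)·log₁₀(σ'_f/σ'_0) = 0.047×6.9/1.72×log₁₀(75.449/47.664)
    = 0.18855 × 0.19946 = 0.03761 m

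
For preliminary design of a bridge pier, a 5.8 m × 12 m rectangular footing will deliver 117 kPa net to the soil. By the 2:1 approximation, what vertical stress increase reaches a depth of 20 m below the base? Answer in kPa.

By the 2:1 method the load spreads at 1 horizontal : 2 vertical, so at depth z the loaded area has grown by z in each plan dimension:
Δσ = qBL/((B+z)(L+z)) = 117×5.8×12/((5.8+20)(12+20)) = 9.8634 kPa

Δσ_z ≈ 9.86 kPa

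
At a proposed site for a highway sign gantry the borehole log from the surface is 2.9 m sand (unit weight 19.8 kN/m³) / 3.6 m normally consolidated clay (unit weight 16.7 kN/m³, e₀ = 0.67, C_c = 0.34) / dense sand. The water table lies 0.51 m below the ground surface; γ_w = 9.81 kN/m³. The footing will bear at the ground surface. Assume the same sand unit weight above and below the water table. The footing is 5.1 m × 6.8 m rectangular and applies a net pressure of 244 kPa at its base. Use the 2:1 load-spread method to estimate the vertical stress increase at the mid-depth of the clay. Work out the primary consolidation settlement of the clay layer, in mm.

Mid-depth of clay below the ground surface: z = 2.9 + 3.6/2 = 4.7 m.
Total vertical stress at mid-clay: σ_v = 19.8×2.9 + 16.7×1.8 = 87.48 kPa.
Pore pressure: u = 9.81×(4.7 − 0.51) = 41.104 kPa.
Initial effective stress: σ'_0 = σ_v − u = 87.48 − 41.104 = 46.376 kPa.
Stress increase at mid-clay by the 2:1 spreading method:
Δσ = qBL/((B+z)(L+z)) = 244×5.1×6.8/((5.1+4.7)(6.8+4.7)) = 75.084 kPa
Final effective stress: σ'_f = σ'_0 + Δσ = 46.376 + 75.084 = 121.46 kPa.
Normally consolidated clay, so the full stress increment lies on the virgin compression line:
S_c = C_c·H/(1+e₀)·log₁₀(σ'_f/σ'_0) = 0.34×3.6/(1+0.67)×log₁₀(121.46/46.376)
    = 0.73293 × 0.41814 = 0.3065 m

S_c ≈ 306 mm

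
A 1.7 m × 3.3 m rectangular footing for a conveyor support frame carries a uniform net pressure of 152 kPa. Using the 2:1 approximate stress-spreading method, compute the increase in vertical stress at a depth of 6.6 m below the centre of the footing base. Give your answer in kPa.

By the 2:1 method the load spreads at 1 horizontal : 2 vertical, so at depth z the loaded area has grown by z in each plan dimension:
Δσ = qBL/((B+z)(L+z)) = 152×1.7×3.3/((1.7+6.6)(3.3+6.6)) = 10.378 kPa

Δσ_z ≈ 10.4 kPa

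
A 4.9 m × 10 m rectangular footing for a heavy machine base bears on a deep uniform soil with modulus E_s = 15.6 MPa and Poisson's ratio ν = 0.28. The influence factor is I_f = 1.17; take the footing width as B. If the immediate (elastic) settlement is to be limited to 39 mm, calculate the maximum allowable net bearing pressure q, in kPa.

E_s = 15.6 MPa = 15600 kPa.
S_e = q·B·(1−ν²)/E_s · I_f  ⇒  q = S_e·E_s / (B·(1−ν²)·I_f).
q = 0.039 × 15600 / (4.9 × 0.9216 × 1.17) = 115.2 kPa

q ≈ 115 kPa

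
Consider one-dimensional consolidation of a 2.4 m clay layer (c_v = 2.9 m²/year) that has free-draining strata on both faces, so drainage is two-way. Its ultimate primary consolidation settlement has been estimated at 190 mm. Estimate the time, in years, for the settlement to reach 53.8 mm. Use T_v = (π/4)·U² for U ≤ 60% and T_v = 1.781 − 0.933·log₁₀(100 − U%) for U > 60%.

Drainage path length: H_d = H/2 = 1.2 m (double drainage).
U = S(t)/S_ult = 53.8/190 = 0.2832.
U ≤ 60%: T_v = (π/4)·U² = (π/4)×0.28316² = 0.062972.
t = T_v·H_d²/c_v = 0.062972×1.2²/2.9 = 0.03127 years.

t ≈ 0.0313 years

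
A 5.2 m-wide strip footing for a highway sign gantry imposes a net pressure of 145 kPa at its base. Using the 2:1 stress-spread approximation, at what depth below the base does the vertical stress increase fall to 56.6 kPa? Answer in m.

2:1 spreading — at depth z the loaded area has grown by z in each plan dimension:
qB/(B+z) = Δσ_z ⇒ z = qB/Δσ_z − B = 145×5.2/56.6 − 5.2 = 8.122 m

z ≈ 8.12 m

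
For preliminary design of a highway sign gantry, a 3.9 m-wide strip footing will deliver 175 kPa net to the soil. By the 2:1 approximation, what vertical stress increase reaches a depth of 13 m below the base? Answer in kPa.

By the 2:1 method the load spreads at 1 horizontal : 2 vertical, so at depth z the loaded area has grown by z in each plan dimension:
Δσ = qB/(B+z) = 175×3.9/(3.9+13) = 40.385 kPa

Δσ_z ≈ 40.4 kPa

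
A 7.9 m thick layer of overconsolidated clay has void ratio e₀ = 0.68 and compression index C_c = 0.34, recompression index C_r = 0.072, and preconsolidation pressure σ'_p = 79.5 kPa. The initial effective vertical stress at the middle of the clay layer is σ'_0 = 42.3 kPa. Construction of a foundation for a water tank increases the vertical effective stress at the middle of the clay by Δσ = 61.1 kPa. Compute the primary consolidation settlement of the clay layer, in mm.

S_c ≈ 275 mm

Final effective stress: σ'_f = 42.3 + 61.1 = 103.4 kPa.
σ'_f = 103.4 > σ'_p = 79.5 kPa, so the stress path crosses the preconsolidation pressure — recompression up to σ'_p, then virgin compression beyond:
S_c = H/(1+e₀)·[C_r·log₁₀(σ'_p/σ'_0) + C_c·log₁₀(σ'_f/σ'_p)]
    = 7.9/1.68 × [0.072×log₁₀(79.5/42.3) + 0.34×log₁₀(103.4/79.5)]
    = 4.7024 × [0.01973 + 0.038812] = 0.2753 m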